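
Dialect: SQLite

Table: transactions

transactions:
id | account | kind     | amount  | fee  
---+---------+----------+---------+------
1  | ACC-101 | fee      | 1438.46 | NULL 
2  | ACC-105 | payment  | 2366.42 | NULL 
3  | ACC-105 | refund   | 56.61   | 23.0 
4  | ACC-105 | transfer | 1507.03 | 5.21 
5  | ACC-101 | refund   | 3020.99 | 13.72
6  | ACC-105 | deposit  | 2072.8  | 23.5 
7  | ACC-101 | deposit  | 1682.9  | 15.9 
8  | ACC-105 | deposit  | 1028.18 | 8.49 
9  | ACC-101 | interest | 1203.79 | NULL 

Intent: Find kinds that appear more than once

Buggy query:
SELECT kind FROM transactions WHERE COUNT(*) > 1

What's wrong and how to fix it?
Bug: COUNT(*) is an aggregate and cannot be used in WHERE

Fix: GROUP BY kind, then filter groups with HAVING COUNT(*) > 1

Corrected query:
SELECT kind FROM transactions GROUP BY kind HAVING COUNT(*) > 1

Result:
kind   
-------
deposit
refund 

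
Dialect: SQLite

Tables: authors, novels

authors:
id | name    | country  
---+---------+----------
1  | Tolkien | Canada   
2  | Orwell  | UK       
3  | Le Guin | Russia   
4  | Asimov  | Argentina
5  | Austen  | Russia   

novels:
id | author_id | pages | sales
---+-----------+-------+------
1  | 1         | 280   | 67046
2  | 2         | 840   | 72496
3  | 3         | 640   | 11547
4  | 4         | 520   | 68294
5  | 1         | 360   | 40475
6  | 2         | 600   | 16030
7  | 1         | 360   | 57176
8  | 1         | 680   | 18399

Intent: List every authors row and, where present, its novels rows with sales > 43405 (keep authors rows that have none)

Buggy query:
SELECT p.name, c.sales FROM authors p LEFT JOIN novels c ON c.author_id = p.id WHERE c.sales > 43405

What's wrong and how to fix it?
Bug: Filtering c.sales in WHERE discards the NULL rows produced by LEFT JOIN, turning it into an inner join

Fix: Put 'c.sales > 43405' in the JOIN's ON clause instead of WHERE

Corrected query:
SELECT p.name, c.sales FROM authors p LEFT JOIN novels c ON c.author_id = p.id AND c.sales > 43405

Result:
name    | sales
--------+------
Tolkien | 57176
Tolkien | 67046
Orwell  | 72496
Le Guin | NULL 
Asimov  | 68294
Austen  | NULL 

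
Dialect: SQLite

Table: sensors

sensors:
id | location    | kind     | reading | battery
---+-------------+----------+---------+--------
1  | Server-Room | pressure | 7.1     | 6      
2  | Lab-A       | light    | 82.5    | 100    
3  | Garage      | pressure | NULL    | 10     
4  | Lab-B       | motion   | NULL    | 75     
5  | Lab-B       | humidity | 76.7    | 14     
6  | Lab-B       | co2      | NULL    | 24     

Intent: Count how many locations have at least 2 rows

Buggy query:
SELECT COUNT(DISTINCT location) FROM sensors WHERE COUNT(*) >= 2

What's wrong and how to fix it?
Bug: WHERE filters individual rows, not groups, so a group-level COUNT is invalid there

Fix: Use a subquery that GROUPs and filters with HAVING, then count its rows

Corrected query:
SELECT COUNT(*) FROM (SELECT location FROM sensors GROUP BY location HAVING COUNT(*) >= 2)

Result:
COUNT(*)
--------
1       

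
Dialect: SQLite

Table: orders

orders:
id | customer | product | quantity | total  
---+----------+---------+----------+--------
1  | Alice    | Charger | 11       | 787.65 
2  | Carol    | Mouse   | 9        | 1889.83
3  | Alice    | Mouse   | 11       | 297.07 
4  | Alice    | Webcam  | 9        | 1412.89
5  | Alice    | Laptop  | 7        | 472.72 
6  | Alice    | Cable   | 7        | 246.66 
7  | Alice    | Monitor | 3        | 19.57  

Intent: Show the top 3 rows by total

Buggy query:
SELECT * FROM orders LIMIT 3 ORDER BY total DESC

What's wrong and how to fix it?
Bug: ORDER BY cannot follow LIMIT; LIMIT is the final clause

Fix: Sort with ORDER BY, then apply LIMIT

Corrected query:
SELECT * FROM orders ORDER BY total DESC LIMIT 3

Result:
id | customer | product | quantity | total  
---+----------+---------+----------+--------
2  | Carol    | Mouse   | 9        | 1889.83
4  | Alice    | Webcam  | 9        | 1412.89
1  | Alice    | Charger | 11       | 787.65 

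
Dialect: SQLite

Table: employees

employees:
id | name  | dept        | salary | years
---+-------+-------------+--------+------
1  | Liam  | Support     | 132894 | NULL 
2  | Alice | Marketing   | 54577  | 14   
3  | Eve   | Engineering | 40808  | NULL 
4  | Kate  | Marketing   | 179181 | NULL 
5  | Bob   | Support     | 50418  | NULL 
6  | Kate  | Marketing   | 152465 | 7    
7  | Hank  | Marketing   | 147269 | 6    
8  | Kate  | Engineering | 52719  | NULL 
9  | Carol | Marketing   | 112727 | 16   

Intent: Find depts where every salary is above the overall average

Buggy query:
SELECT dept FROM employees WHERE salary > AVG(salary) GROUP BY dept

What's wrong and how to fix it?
Bug: WHERE evaluates per row before aggregation, so AVG() is unavailable

Fix: Compute the overall average in a scalar subquery and compare each group's MIN against it in HAVING

Corrected query:
SELECT dept FROM employees GROUP BY dept HAVING MIN(salary) > (SELECT AVG(salary) FROM employees)

Result:
(no rows)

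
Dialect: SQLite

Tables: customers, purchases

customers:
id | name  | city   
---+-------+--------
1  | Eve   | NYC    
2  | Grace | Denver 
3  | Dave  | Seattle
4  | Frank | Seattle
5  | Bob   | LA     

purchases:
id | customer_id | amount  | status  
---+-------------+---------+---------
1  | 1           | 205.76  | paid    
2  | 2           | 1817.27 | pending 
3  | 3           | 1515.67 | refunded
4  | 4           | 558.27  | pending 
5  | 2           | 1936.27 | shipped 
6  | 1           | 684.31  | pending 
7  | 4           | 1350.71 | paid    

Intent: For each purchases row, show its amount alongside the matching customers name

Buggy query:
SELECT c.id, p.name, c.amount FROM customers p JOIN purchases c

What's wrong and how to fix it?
Bug: JOIN with no ON clause produces a cartesian product; every purchases row pairs with every customers row

Fix: Specify the join condition linking the foreign key to the parent id

Corrected query:
SELECT c.id, p.name, c.amount FROM customers p JOIN purchases c ON c.customer_id = p.id

Result:
id | name  | amount 
---+-------+--------
1  | Eve   | 205.76 
2  | Grace | 1817.27
3  | Dave  | 1515.67
4  | Frank | 558.27 
5  | Grace | 1936.27
6  | Eve   | 684.31 
7  | Frank | 1350.71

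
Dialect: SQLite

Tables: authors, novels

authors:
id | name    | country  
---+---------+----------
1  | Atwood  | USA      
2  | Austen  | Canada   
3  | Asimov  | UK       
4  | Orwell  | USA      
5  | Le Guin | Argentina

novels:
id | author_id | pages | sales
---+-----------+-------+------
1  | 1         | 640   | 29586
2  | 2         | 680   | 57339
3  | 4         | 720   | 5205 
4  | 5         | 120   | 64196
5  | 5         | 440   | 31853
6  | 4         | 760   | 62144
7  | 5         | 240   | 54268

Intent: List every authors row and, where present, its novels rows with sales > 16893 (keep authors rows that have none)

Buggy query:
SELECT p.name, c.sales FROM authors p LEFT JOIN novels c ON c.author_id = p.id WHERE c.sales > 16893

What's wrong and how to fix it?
Bug: Filtering c.sales in WHERE discards the NULL rows produced by LEFT JOIN, turning it into an inner join

Fix: Move the right-table condition into the ON clause so unmatched parents are kept

Corrected query:
SELECT p.name, c.sales FROM authors p LEFT JOIN novels c ON c.author_id = p.id AND c.sales > 16893

Result:
name    | sales
--------+------
Atwood  | 29586
Austen  | 57339
Asimov  | NULL 
Orwell  | 62144
Le Guin | 31853
Le Guin | 54268
Le Guin | 64196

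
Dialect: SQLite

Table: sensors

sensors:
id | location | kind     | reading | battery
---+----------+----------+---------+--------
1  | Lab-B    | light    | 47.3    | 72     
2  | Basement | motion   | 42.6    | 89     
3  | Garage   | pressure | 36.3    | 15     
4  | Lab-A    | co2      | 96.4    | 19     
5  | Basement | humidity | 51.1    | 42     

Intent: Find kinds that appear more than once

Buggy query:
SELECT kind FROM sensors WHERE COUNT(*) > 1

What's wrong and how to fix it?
Bug: WHERE can't reference COUNT(*); aggregates are computed after WHERE

Fix: Group first, then use HAVING for the count condition

Corrected query:
SELECT kind FROM sensors GROUP BY kind HAVING COUNT(*) > 1

Result:
(no rows)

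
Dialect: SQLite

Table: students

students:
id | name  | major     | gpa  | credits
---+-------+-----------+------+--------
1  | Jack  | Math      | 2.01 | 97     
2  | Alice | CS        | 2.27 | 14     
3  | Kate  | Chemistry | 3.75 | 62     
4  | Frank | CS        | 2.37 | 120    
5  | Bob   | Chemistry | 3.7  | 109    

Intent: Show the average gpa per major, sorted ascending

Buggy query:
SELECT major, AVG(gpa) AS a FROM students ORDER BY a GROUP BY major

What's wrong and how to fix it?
Bug: GROUP BY must precede ORDER BY

Fix: Move ORDER BY to the end, after GROUP BY

Corrected query:
SELECT major, AVG(gpa) AS a FROM students GROUP BY major ORDER BY a

Result:
major     | a    
----------+------
Math      | 2.01 
CS        | 2.32 
Chemistry | 3.725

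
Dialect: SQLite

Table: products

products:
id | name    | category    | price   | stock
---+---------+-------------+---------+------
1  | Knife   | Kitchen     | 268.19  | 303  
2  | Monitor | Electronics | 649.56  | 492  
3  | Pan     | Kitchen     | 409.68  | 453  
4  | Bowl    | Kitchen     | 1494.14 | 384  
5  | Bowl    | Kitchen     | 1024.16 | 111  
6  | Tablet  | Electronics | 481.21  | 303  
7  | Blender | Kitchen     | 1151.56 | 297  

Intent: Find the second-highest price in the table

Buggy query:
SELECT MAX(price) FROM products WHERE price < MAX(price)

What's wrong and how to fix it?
Bug: The inner MAX is an aggregate inside WHERE, which is not allowed

Fix: Put the inner MAX in a scalar subquery

Corrected query:
SELECT MAX(price) FROM products WHERE price < (SELECT MAX(price) FROM products)

Result:
MAX(price)
----------
1151.56   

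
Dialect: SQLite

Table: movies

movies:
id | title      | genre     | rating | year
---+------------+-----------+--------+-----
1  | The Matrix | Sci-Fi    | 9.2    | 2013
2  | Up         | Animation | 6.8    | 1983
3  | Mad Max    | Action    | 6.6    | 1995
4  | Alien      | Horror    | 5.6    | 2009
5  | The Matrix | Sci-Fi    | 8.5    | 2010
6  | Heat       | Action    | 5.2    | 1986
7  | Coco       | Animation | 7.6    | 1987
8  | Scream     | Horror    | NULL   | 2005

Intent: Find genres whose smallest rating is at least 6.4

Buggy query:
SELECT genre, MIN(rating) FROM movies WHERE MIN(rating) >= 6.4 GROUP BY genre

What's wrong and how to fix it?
Bug: MIN() in WHERE is a misuse of aggregate

Fix: Replace WHERE with HAVING after the GROUP BY

Corrected query:
SELECT genre, MIN(rating) FROM movies GROUP BY genre HAVING MIN(rating) >= 6.4

Result:
genre     | MIN(rating)
----------+------------
Animation | 6.8        
Sci-Fi    | 8.5        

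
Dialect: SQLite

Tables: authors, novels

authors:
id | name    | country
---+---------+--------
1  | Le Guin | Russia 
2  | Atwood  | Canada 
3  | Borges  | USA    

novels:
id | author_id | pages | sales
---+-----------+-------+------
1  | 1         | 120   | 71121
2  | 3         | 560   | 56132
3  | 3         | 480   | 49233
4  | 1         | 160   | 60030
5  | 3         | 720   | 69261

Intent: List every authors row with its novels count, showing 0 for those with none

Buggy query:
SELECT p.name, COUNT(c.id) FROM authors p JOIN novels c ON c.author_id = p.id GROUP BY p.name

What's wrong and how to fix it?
Bug: An inner join excludes parents with zero children

Fix: Use LEFT JOIN so parents without children still appear (COUNT(c.id) gives 0)

Corrected query:
SELECT p.name, COUNT(c.id) FROM authors p LEFT JOIN novels c ON c.author_id = p.id GROUP BY p.name

Result:
name    | COUNT(c.id)
--------+------------
Atwood  | 0          
Borges  | 3          
Le Guin | 2          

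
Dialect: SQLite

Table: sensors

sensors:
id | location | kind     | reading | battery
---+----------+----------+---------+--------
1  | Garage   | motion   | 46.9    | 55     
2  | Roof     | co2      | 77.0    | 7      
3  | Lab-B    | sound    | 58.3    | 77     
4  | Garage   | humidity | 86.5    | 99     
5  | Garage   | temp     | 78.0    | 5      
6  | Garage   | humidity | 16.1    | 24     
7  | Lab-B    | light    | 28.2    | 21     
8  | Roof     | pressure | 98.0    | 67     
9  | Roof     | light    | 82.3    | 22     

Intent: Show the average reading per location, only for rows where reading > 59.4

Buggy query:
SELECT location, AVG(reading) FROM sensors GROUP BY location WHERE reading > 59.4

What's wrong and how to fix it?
Bug: WHERE cannot follow GROUP BY

Fix: Place WHERE between FROM and GROUP BY

Corrected query:
SELECT location, AVG(reading) FROM sensors WHERE reading > 59.4 GROUP BY location

Result:
location | AVG(reading)
---------+-------------
Garage   | 82.25       
Roof     | 85.766667   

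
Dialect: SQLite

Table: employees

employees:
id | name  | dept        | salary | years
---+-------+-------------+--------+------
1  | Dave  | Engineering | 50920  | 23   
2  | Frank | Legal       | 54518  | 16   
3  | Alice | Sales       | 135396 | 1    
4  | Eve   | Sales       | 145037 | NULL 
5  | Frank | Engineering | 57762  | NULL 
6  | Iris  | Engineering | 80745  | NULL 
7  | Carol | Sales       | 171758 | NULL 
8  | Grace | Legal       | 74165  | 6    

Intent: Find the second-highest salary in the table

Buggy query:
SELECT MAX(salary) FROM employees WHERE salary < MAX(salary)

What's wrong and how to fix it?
Bug: MAX(salary) on the right of the comparison is an aggregate-in-WHERE error

Fix: Put the inner MAX in a scalar subquery

Corrected query:
SELECT MAX(salary) FROM employees WHERE salary < (SELECT MAX(salary) FROM employees)

Result:
MAX(salary)
-----------
145037     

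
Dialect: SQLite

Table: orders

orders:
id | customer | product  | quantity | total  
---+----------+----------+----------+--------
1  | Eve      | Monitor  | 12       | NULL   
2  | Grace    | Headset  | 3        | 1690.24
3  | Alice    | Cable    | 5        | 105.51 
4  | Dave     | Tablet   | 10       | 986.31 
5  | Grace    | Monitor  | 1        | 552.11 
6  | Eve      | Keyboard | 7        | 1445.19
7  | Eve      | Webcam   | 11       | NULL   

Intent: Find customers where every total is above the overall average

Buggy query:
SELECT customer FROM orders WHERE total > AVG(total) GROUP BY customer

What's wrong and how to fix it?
Bug: AVG() is an aggregate; it can't sit directly in WHERE

Fix: Use a subquery for AVG and a HAVING MIN(...) filter so the condition holds for every row in the group

Corrected query:
SELECT customer FROM orders GROUP BY customer HAVING MIN(total) > (SELECT AVG(total) FROM orders)

Result:
customer
--------
Dave    
Eve     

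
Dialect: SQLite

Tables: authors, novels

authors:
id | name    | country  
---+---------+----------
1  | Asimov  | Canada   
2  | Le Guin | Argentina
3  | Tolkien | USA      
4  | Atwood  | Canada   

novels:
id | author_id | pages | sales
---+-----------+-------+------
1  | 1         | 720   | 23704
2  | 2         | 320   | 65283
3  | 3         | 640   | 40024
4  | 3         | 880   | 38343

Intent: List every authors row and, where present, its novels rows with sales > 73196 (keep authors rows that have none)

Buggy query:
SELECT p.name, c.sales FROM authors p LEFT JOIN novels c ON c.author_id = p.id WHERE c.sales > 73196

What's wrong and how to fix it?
Bug: A WHERE condition on the right-hand table after LEFT JOIN drops unmatched parents

Fix: Move the right-table condition into the ON clause so unmatched parents are kept

Corrected query:
SELECT p.name, c.sales FROM authors p LEFT JOIN novels c ON c.author_id = p.id AND c.sales > 73196

Result:
name    | sales
--------+------
Asimov  | NULL 
Le Guin | NULL 
Tolkien | NULL 
Atwood  | NULL 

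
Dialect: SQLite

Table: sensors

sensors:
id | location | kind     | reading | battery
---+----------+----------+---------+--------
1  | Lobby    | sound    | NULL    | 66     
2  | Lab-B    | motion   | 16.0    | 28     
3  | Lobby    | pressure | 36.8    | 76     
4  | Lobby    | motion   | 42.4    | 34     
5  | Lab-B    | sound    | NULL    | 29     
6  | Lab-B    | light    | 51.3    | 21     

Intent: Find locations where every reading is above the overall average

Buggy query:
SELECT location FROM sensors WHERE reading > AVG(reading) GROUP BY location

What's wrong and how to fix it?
Bug: WHERE evaluates per row before aggregation, so AVG() is unavailable

Fix: Use a subquery for AVG and a HAVING MIN(...) filter so the condition holds for every row in the group

Corrected query:
SELECT location FROM sensors GROUP BY location HAVING MIN(reading) > (SELECT AVG(reading) FROM sensors)

Result:
location
--------
Lobby   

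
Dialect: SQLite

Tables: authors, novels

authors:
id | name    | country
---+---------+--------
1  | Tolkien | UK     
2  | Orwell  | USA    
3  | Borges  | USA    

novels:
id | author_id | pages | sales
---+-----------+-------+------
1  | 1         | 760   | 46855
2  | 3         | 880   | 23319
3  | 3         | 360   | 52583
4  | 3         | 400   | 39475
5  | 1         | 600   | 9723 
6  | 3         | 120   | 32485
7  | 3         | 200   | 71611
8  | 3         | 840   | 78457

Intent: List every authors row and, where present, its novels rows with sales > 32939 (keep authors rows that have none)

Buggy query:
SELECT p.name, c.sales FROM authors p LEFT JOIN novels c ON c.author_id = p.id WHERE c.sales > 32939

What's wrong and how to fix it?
Bug: Filtering c.sales in WHERE discards the NULL rows produced by LEFT JOIN, turning it into an inner join

Fix: Put 'c.sales > 32939' in the JOIN's ON clause instead of WHERE

Corrected query:
SELECT p.name, c.sales FROM authors p LEFT JOIN novels c ON c.author_id = p.id AND c.sales > 32939

Result:
name    | sales
--------+------
Tolkien | 46855
Orwell  | NULL 
Borges  | 39475
Borges  | 52583
Borges  | 71611
Borges  | 78457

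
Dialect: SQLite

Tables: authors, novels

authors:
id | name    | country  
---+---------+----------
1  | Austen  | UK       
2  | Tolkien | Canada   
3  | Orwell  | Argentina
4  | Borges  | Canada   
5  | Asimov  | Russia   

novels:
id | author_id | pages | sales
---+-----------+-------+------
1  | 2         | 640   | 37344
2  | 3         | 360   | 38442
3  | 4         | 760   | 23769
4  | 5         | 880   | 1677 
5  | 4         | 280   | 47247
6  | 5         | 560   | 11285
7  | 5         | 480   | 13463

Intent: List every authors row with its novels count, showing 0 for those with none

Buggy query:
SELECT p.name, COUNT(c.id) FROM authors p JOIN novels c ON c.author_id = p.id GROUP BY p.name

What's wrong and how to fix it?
Bug: INNER JOIN drops authors rows that have no matching novels rows

Fix: Use LEFT JOIN so parents without children still appear (COUNT(c.id) gives 0)

Corrected query:
SELECT p.name, COUNT(c.id) FROM authors p LEFT JOIN novels c ON c.author_id = p.id GROUP BY p.name

Result:
name    | COUNT(c.id)
--------+------------
Asimov  | 3          
Austen  | 0          
Borges  | 2          
Orwell  | 1          
Tolkien | 1          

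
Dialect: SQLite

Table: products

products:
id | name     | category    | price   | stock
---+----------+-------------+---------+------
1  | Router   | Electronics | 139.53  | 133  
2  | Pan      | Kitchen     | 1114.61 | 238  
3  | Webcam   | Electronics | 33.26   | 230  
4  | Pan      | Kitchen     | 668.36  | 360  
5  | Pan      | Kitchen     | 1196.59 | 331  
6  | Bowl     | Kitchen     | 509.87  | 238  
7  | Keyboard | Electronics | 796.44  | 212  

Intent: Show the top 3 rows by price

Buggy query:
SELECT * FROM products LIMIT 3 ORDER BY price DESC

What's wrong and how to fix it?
Bug: ORDER BY cannot follow LIMIT; LIMIT is the final clause

Fix: Sort with ORDER BY, then apply LIMIT

Corrected query:
SELECT * FROM products ORDER BY price DESC LIMIT 3

Result:
id | name     | category    | price   | stock
---+----------+-------------+---------+------
5  | Pan      | Kitchen     | 1196.59 | 331  
2  | Pan      | Kitchen     | 1114.61 | 238  
7  | Keyboard | Electronics | 796.44  | 212  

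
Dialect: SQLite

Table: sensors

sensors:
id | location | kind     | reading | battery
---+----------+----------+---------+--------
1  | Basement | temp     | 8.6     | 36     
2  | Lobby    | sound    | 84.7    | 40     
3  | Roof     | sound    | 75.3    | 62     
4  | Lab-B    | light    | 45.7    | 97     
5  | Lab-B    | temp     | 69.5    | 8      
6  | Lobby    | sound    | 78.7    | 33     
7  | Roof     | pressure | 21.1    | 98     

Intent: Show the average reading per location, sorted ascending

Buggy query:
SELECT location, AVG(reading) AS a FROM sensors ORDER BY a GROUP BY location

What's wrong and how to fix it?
Bug: ORDER BY appears before GROUP BY; SQL clause order requires GROUP BY first

Fix: Reorder: SELECT … FROM … GROUP BY … ORDER BY …

Corrected query:
SELECT location, AVG(reading) AS a FROM sensors GROUP BY location ORDER BY a

Result:
location | a   
---------+-----
Basement | 8.6 
Roof     | 48.2
Lab-B    | 57.6
Lobby    | 81.7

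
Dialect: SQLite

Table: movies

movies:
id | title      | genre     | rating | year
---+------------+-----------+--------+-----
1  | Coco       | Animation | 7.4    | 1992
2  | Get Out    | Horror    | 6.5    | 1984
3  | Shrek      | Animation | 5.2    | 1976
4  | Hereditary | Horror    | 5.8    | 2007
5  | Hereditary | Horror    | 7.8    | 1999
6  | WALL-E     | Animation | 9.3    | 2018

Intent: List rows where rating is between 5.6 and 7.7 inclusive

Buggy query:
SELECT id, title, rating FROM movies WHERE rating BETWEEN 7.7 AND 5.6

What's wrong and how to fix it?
Bug: The bounds are reversed; BETWEEN a AND b requires a <= b to match anything

Fix: Write BETWEEN 5.6 AND 7.7

Corrected query:
SELECT id, title, rating FROM movies WHERE rating BETWEEN 5.6 AND 7.7

Result:
id | title      | rating
---+------------+-------
1  | Coco       | 7.4   
2  | Get Out    | 6.5   
4  | Hereditary | 5.8   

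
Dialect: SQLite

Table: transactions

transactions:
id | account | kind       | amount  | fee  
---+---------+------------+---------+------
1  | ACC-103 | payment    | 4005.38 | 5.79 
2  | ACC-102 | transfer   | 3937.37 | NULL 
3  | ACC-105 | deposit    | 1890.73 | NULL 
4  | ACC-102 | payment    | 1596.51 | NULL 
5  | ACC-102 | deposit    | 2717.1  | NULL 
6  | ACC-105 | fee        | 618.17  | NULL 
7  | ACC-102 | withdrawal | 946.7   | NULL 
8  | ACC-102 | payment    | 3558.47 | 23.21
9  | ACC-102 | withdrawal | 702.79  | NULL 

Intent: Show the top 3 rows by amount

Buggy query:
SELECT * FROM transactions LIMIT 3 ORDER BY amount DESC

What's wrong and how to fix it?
Bug: LIMIT must come after ORDER BY

Fix: Sort with ORDER BY, then apply LIMIT

Corrected query:
SELECT * FROM transactions ORDER BY amount DESC LIMIT 3

Result:
id | account | kind     | amount  | fee  
---+---------+----------+---------+------
1  | ACC-103 | payment  | 4005.38 | 5.79 
2  | ACC-102 | transfer | 3937.37 | NULL 
8  | ACC-102 | payment  | 3558.47 | 23.21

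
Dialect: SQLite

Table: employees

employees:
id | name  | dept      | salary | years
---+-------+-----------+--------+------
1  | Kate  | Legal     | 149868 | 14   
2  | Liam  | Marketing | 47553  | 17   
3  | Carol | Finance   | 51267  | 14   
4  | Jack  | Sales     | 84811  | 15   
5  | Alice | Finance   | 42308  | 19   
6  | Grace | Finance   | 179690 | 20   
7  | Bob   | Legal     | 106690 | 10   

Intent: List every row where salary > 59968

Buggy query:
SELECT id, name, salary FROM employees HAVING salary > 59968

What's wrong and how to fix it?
Bug: This is a non-aggregate query (no GROUP BY, no aggregates), so in SQLite the HAVING clause is invalid here; a row-level condition belongs in WHERE

Fix: Replace HAVING with WHERE since the condition applies to individual rows

Corrected query:
SELECT id, name, salary FROM employees WHERE salary > 59968

Result:
id | name  | salary
---+-------+-------
1  | Kate  | 149868
4  | Jack  | 84811 
6  | Grace | 179690
7  | Bob   | 106690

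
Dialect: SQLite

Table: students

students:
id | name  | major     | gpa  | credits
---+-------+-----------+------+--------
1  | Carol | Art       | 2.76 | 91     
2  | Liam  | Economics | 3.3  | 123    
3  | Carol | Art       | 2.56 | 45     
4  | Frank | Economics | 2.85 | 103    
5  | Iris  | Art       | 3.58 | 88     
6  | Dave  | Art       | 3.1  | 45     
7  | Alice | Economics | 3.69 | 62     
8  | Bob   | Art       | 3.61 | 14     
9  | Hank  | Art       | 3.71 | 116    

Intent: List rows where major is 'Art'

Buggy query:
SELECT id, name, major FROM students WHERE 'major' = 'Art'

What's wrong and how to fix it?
Bug: Single quotes denote string literals in SQL; the column name is being compared as a constant string

Fix: Reference the column as major without single quotes

Corrected query:
SELECT id, name, major FROM students WHERE major = 'Art'

Result:
id | name  | major
---+-------+------
1  | Carol | Art  
3  | Carol | Art  
5  | Iris  | Art  
6  | Dave  | Art  
8  | Bob   | Art  
9  | Hank  | Art  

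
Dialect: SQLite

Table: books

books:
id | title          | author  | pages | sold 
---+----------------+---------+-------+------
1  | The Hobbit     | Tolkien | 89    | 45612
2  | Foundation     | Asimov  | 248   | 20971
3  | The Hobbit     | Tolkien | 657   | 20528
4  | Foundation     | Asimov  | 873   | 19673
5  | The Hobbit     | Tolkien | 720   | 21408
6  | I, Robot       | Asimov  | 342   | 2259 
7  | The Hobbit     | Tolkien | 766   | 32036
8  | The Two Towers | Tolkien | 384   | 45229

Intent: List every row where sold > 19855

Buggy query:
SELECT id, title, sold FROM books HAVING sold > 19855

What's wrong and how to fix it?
Bug: This is a non-aggregate query (no GROUP BY, no aggregates), so in SQLite the HAVING clause is invalid here; a row-level condition belongs in WHERE

Fix: Use WHERE for row-level filtering

Corrected query:
SELECT id, title, sold FROM books WHERE sold > 19855

Result:
id | title          | sold 
---+----------------+------
1  | The Hobbit     | 45612
2  | Foundation     | 20971
3  | The Hobbit     | 20528
5  | The Hobbit     | 21408
7  | The Hobbit     | 32036
8  | The Two Towers | 45229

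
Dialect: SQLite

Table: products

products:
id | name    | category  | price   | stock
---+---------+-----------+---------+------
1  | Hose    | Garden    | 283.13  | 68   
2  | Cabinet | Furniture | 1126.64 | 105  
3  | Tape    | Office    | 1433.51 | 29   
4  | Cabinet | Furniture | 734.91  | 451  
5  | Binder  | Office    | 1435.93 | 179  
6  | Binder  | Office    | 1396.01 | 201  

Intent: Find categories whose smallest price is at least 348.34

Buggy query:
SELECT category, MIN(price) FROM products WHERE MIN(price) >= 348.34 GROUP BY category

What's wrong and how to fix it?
Bug: MIN() in WHERE is a misuse of aggregate

Fix: Replace WHERE with HAVING after the GROUP BY

Corrected query:
SELECT category, MIN(price) FROM products GROUP BY category HAVING MIN(price) >= 348.34

Result:
category  | MIN(price)
----------+-----------
Furniture | 734.91    
Office    | 1396.01   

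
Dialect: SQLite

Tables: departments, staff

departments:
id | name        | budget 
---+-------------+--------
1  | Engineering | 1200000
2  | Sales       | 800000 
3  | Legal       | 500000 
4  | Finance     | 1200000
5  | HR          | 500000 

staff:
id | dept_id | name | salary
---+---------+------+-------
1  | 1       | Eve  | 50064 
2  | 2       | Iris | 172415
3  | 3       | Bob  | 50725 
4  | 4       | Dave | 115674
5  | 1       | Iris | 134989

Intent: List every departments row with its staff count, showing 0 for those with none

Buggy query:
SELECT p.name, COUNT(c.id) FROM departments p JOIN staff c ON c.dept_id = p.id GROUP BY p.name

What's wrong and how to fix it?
Bug: INNER JOIN drops departments rows that have no matching staff rows

Fix: Use LEFT JOIN so parents without children still appear (COUNT(c.id) gives 0)

Corrected query:
SELECT p.name, COUNT(c.id) FROM departments p LEFT JOIN staff c ON c.dept_id = p.id GROUP BY p.name

Result:
name        | COUNT(c.id)
------------+------------
Engineering | 2          
Finance     | 1          
HR          | 0          
Legal       | 1          
Sales       | 1          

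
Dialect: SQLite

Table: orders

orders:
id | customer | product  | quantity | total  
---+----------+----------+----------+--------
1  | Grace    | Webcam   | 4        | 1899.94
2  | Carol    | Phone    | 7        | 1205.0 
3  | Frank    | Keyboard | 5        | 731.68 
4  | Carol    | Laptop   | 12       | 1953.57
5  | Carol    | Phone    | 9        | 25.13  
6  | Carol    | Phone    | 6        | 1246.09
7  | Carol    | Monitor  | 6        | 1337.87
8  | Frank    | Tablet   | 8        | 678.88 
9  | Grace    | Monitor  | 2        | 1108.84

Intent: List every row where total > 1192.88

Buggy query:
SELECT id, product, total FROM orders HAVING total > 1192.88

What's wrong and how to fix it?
Bug: This is a non-aggregate query (no GROUP BY, no aggregates), so in SQLite the HAVING clause is invalid here; a row-level condition belongs in WHERE

Fix: Replace HAVING with WHERE since the condition applies to individual rows

Corrected query:
SELECT id, product, total FROM orders WHERE total > 1192.88

Result:
id | product | total  
---+---------+--------
1  | Webcam  | 1899.94
2  | Phone   | 1205   
4  | Laptop  | 1953.57
6  | Phone   | 1246.09
7  | Monitor | 1337.87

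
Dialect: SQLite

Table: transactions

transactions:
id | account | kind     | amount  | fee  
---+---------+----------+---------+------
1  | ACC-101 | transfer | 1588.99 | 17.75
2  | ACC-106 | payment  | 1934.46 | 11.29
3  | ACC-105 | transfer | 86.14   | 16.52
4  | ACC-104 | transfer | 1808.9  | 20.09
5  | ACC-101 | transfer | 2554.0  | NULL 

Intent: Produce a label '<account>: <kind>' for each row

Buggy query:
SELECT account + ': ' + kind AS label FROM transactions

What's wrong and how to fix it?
Bug: '+' is numeric addition; on text columns SQLite converts them to 0 instead of concatenating

Fix: Use the || operator for string concatenation

Corrected query:
SELECT account || ': ' || kind AS label FROM transactions

Result:
label            
-----------------
ACC-101: transfer
ACC-106: payment 
ACC-105: transfer
ACC-104: transfer
ACC-101: transfer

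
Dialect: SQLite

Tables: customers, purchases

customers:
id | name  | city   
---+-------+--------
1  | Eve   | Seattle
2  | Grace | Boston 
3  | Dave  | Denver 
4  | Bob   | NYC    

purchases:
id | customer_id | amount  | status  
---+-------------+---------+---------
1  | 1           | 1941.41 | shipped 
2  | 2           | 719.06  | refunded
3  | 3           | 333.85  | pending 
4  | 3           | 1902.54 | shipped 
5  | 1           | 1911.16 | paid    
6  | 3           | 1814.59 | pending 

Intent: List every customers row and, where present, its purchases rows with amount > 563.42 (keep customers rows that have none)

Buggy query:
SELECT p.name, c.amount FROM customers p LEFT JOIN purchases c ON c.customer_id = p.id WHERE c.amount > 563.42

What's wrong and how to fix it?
Bug: A WHERE condition on the right-hand table after LEFT JOIN drops unmatched parents

Fix: Put 'c.amount > 563.42' in the JOIN's ON clause instead of WHERE

Corrected query:
SELECT p.name, c.amount FROM customers p LEFT JOIN purchases c ON c.customer_id = p.id AND c.amount > 563.42

Result:
name  | amount 
------+--------
Eve   | 1911.16
Eve   | 1941.41
Grace | 719.06 
Dave  | 1814.59
Dave  | 1902.54
Bob   | NULL   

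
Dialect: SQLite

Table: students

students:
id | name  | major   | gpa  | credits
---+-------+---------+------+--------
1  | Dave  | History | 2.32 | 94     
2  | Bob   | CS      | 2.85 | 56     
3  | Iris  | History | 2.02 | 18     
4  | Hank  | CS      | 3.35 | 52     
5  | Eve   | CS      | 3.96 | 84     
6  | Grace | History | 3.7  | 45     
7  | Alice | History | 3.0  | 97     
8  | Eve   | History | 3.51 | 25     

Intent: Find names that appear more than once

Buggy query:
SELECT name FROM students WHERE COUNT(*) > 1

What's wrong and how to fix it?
Bug: WHERE can't reference COUNT(*); aggregates are computed after WHERE

Fix: Group first, then use HAVING for the count condition

Corrected query:
SELECT name FROM students GROUP BY name HAVING COUNT(*) > 1

Result:
name
----
Eve 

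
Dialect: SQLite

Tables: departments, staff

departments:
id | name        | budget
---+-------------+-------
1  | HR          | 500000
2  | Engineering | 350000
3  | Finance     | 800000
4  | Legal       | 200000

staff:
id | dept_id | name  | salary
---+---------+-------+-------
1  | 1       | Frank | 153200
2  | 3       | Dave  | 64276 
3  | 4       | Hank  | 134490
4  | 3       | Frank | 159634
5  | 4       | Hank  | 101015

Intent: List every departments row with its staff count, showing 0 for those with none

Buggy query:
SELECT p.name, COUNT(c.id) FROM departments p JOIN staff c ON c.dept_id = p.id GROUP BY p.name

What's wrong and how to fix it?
Bug: INNER JOIN drops departments rows that have no matching staff rows

Fix: Switch to LEFT JOIN to retain unmatched parent rows

Corrected query:
SELECT p.name, COUNT(c.id) FROM departments p LEFT JOIN staff c ON c.dept_id = p.id GROUP BY p.name

Result:
name        | COUNT(c.id)
------------+------------
Engineering | 0          
Finance     | 2          
HR          | 1          
Legal       | 2          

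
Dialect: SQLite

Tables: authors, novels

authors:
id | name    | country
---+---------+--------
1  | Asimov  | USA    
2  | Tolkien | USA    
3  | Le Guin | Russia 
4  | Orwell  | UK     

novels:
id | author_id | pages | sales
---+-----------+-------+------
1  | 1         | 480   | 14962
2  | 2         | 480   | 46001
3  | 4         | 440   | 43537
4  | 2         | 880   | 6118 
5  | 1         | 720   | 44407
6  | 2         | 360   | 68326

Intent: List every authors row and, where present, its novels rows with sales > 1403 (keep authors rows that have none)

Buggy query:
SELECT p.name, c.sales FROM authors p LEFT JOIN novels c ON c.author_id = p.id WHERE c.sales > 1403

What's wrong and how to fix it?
Bug: Filtering c.sales in WHERE discards the NULL rows produced by LEFT JOIN, turning it into an inner join

Fix: Put 'c.sales > 1403' in the JOIN's ON clause instead of WHERE

Corrected query:
SELECT p.name, c.sales FROM authors p LEFT JOIN novels c ON c.author_id = p.id AND c.sales > 1403

Result:
name    | sales
--------+------
Asimov  | 14962
Asimov  | 44407
Tolkien | 6118 
Tolkien | 46001
Tolkien | 68326
Le Guin | NULL 
Orwell  | 43537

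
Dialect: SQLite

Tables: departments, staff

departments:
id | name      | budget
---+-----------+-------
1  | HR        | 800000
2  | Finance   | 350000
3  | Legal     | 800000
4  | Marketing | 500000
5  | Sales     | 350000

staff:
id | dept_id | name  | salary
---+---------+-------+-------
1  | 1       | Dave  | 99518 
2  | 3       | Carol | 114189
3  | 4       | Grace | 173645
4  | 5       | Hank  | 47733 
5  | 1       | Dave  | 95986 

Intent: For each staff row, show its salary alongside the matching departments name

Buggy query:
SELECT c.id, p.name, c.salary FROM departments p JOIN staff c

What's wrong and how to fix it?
Bug: Missing join condition: each staff row is matched to all departments rows instead of just its own

Fix: Add ON c.dept_id = p.id to the JOIN

Corrected query:
SELECT c.id, p.name, c.salary FROM departments p JOIN staff c ON c.dept_id = p.id

Result:
id | name      | salary
---+-----------+-------
1  | HR        | 99518 
2  | Legal     | 114189
3  | Marketing | 173645
4  | Sales     | 47733 
5  | HR        | 95986 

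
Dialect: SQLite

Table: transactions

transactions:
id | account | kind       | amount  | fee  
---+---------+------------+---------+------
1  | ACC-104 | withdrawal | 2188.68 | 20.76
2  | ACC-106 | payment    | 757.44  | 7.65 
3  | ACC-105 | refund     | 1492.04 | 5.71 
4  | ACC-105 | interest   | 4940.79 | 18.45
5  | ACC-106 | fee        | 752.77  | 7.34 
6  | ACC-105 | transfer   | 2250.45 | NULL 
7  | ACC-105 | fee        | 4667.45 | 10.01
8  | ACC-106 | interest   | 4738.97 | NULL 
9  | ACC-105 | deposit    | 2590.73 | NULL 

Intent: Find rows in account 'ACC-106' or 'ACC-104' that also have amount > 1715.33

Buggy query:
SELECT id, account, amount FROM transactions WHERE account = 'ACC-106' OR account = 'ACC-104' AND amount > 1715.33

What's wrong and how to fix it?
Bug: AND binds tighter than OR, so this parses as account = 'ACC-106' OR (account = 'ACC-104' AND amount > 1715.33)

Fix: Group the OR with parentheses (or use IN), then AND the threshold

Corrected query:
SELECT id, account, amount FROM transactions WHERE (account = 'ACC-106' OR account = 'ACC-104') AND amount > 1715.33

Result:
id | account | amount 
---+---------+--------
1  | ACC-104 | 2188.68
8  | ACC-106 | 4738.97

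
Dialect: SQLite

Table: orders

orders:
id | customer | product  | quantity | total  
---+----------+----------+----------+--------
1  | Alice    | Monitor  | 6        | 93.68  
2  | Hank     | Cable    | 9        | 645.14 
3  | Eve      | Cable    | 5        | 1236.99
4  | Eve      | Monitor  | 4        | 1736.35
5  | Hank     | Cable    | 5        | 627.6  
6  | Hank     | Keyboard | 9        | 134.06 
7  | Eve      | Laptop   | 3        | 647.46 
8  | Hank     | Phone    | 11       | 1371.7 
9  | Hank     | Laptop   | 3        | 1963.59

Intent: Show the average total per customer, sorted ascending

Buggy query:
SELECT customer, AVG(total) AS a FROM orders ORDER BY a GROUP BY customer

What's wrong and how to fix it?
Bug: ORDER BY appears before GROUP BY; SQL clause order requires GROUP BY first

Fix: Reorder: SELECT … FROM … GROUP BY … ORDER BY …

Corrected query:
SELECT customer, AVG(total) AS a FROM orders GROUP BY customer ORDER BY a

Result:
customer | a          
---------+------------
Alice    | 93.68      
Hank     | 948.418    
Eve      | 1206.933333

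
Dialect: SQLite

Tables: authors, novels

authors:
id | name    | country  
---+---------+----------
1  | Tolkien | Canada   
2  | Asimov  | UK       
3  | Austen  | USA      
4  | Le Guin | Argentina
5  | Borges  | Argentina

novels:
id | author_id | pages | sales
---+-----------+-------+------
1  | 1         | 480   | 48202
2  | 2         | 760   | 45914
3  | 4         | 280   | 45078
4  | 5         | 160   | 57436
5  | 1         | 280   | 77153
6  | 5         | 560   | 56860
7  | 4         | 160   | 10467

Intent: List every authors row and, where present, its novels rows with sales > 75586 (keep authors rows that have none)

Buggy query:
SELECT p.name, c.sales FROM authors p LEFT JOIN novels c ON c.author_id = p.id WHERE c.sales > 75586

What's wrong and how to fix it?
Bug: Filtering c.sales in WHERE discards the NULL rows produced by LEFT JOIN, turning it into an inner join

Fix: Move the right-table condition into the ON clause so unmatched parents are kept

Corrected query:
SELECT p.name, c.sales FROM authors p LEFT JOIN novels c ON c.author_id = p.id AND c.sales > 75586

Result:
name    | sales
--------+------
Tolkien | 77153
Asimov  | NULL 
Austen  | NULL 
Le Guin | NULL 
Borges  | NULL 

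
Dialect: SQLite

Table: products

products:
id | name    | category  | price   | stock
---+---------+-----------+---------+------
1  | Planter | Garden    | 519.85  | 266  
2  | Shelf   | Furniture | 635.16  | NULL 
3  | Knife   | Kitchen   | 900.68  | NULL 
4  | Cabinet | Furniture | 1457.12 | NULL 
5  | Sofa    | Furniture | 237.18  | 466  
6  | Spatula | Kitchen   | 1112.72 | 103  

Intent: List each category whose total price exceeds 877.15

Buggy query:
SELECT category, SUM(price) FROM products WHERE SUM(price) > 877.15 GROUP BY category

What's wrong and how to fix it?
Bug: WHERE runs before GROUP BY, so aggregates aren't available there

Fix: Use HAVING (which filters groups after aggregation) instead of WHERE

Corrected query:
SELECT category, SUM(price) FROM products GROUP BY category HAVING SUM(price) > 877.15

Result:
category  | SUM(price)
----------+-----------
Furniture | 2329.46   
Kitchen   | 2013.4    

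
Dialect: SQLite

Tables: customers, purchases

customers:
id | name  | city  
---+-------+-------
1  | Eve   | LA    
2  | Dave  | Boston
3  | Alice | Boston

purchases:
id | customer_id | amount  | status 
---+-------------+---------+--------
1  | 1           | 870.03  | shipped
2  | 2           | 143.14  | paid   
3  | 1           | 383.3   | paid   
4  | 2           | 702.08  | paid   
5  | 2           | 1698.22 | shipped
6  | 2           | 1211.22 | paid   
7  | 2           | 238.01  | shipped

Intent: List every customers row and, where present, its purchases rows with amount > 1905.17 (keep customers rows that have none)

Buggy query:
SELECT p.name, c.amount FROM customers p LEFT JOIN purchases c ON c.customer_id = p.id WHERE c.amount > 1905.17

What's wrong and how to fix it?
Bug: A WHERE condition on the right-hand table after LEFT JOIN drops unmatched parents

Fix: Move the right-table condition into the ON clause so unmatched parents are kept

Corrected query:
SELECT p.name, c.amount FROM customers p LEFT JOIN purchases c ON c.customer_id = p.id AND c.amount > 1905.17

Result:
name  | amount
------+-------
Eve   | NULL  
Dave  | NULL  
Alice | NULL  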